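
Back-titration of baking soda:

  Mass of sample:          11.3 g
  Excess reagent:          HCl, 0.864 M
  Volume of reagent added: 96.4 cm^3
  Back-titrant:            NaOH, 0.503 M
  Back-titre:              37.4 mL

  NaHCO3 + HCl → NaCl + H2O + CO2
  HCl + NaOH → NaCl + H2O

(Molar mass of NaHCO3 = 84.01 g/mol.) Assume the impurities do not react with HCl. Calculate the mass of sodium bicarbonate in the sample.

n(HCl) added = 0.0964 × 0.864 = 0.0833 mol
n(NaOH) used in back-titration = 0.0374 × 0.503 = 0.0188 mol
n(HCl) left over = 0.0188 mol (1:1 ratio)
n(HCl) consumed by analyte = 0.0833 − 0.0188 = 0.0645 mol
n(NaHCO3) = 0.0645 mol (1:1 ratio)
mass of NaHCO3 = 0.0645 × 84.01 = 5.42 g

5.42 g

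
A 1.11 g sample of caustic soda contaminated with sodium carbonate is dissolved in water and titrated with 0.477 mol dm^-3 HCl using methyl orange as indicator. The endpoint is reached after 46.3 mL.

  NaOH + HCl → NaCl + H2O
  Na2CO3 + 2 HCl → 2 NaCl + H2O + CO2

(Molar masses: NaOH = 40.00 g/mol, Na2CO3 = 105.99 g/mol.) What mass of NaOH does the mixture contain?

n(HCl) = 0.0463 × 0.477 = 0.0221 mol
Let x = n(NaOH), y = n(Na2CO3).
Titrant: 1x + 2y = 0.0221;  mass: 40.00x + 105.99y = 1.11
Solving, x = 4.65 × 10^-3 mol, y = 8.72 × 10^-3 mol
mass of NaOH = 4.65 × 10^-3 × 40.00 = 0.186 g

0.186 g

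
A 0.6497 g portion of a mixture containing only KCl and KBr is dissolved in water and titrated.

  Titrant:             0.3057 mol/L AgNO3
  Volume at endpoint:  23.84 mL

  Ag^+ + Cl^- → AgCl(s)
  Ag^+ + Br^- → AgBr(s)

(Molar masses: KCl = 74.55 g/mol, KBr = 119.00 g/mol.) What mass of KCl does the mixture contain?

n(AgNO3) = 0.02384 × 0.3057 = 7.288 × 10^-3 mol
Let x = n(KCl), y = n(KBr).
Titrant: 1x + 1y = 7.288 × 10^-3;  mass: 74.55x + 119.00y = 0.6497
Solving, x = 4.894 × 10^-3 mol, y = 2.393 × 10^-3 mol
mass of KCl = 4.894 × 10^-3 × 74.55 = 0.3649 g

0.3649 g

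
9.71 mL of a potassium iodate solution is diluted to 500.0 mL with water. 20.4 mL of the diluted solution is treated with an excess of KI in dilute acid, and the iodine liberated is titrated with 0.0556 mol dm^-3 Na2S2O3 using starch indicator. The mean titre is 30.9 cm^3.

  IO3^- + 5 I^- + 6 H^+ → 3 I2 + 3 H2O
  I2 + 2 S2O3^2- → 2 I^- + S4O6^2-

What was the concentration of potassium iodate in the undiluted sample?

0.723 mol/L

n(S2O3^2-) = 0.0309 × 0.0556 = 1.72 × 10^-3 mol
n(I2) = n(S2O3^2-)/2 = 8.59 × 10^-4 mol
From the 1:3 ratio, n(IO3^-) in the aliquot = 1/3 × 8.59 × 10^-4 = 2.86 × 10^-4 mol
[IO3^-]_dilute = 2.86 × 10^-4 / 0.0204 = 0.0140 mol/L
[IO3^-]_original = 0.0140 × 500.0/9.71 = 0.723 mol/L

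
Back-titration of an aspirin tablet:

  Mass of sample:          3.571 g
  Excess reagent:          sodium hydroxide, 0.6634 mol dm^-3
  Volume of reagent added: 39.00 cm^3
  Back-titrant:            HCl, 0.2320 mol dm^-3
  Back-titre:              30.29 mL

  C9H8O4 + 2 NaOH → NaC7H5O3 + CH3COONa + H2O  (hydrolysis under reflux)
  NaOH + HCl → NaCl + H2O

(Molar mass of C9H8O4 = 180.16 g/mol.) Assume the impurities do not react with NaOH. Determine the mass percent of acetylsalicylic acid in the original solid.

n(NaOH) added = 0.03900 × 0.6634 = 0.02587 mol
n(HCl) used in back-titration = 0.03029 × 0.2320 = 7.027 × 10^-3 mol
n(NaOH) left over = 7.027 × 10^-3 mol (1:1 ratio)
n(NaOH) consumed by analyte = 0.02587 − 7.027 × 10^-3 = 0.01885 mol
From the 1:2 ratio, n(C9H8O4) = 1/2 × 0.01885 = 9.423 × 10^-3 mol
mass of C9H8O4 = 9.423 × 10^-3 × 180.16 = 1.698 g
% C9H8O4 = 1.698 / 3.571 × 100 = 47.54 %

47.54 %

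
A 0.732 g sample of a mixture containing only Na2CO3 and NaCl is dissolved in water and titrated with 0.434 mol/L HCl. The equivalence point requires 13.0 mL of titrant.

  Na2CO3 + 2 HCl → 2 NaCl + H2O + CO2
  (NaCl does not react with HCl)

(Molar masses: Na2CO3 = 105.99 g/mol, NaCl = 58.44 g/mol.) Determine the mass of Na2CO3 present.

0.299 g

n(HCl) = 0.0130 × 0.434 = 5.64 × 10^-3 mol
Let x = n(Na2CO3), y = n(NaCl).
Titrant: 2x = 5.64 × 10^-3;  mass: 105.99x + 58.44y = 0.732
Solving, x = 2.82 × 10^-3 mol, y = 7.41 × 10^-3 mol
mass of Na2CO3 = 2.82 × 10^-3 × 105.99 = 0.299 g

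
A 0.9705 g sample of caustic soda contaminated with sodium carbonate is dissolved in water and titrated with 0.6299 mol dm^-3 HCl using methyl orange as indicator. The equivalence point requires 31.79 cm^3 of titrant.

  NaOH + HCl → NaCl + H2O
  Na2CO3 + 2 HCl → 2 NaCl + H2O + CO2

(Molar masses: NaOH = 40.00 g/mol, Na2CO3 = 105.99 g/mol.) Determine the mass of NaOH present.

n(HCl) = 0.03179 × 0.6299 = 0.02002 mol
Let x = n(NaOH), y = n(Na2CO3).
Titrant: 1x + 2y = 0.02002;  mass: 40.00x + 105.99y = 0.9705
Solving, x = 6.980 × 10^-3 mol, y = 6.522 × 10^-3 mol
mass of NaOH = 6.980 × 10^-3 × 40.00 = 0.2792 g

0.2792 g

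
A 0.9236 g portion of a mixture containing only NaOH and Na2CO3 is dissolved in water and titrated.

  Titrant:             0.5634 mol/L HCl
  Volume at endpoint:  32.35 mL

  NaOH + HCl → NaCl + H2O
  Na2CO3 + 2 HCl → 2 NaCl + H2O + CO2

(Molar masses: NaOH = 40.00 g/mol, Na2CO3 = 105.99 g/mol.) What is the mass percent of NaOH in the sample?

n(HCl) = 0.03235 × 0.5634 = 0.01823 mol
Let x = n(NaOH), y = n(Na2CO3).
Titrant: 1x + 2y = 0.01823;  mass: 40.00x + 105.99y = 0.9236
Solving, x = 3.254 × 10^-3 mol, y = 7.486 × 10^-3 mol
mass of NaOH = 3.254 × 10^-3 × 40.00 = 0.1302 g
% NaOH = 0.1302 / 0.9236 × 100 = 14.09 %

14.09 %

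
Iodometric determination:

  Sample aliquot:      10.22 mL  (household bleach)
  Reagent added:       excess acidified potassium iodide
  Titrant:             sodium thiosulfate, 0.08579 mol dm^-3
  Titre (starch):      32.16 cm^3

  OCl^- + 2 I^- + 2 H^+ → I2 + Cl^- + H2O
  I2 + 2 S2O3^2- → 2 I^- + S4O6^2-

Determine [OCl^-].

n(S2O3^2-) = 0.03216 × 0.08579 = 2.759 × 10^-3 mol
n(I2) = n(S2O3^2-)/2 = 1.380 × 10^-3 mol
n(OCl^-) in the aliquot = 1.380 × 10^-3 mol (1:1 ratio)
[OCl^-] = 1.380 × 10^-3 / 0.01022 = 0.1350 mol/L

0.1350 mol/L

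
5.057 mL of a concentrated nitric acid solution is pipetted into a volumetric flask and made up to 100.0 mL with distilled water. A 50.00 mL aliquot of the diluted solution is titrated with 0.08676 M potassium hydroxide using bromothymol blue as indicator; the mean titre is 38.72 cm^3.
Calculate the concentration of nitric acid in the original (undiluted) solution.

HNO3 + KOH → KNO3 + H2O
n(KOH) = 0.03872 × 0.08676 = 3.359 × 10^-3 mol
n(HNO3) in the aliquot = 3.359 × 10^-3 mol (1:1 ratio)
[HNO3]_dilute = 3.359 × 10^-3 / 0.05000 = 0.06719 mol/L
Dilution factor = 100.0 / 5.057 = 19.77
[HNO3]_stock = 0.06719 × 19.77 = 1.329 mol/L

1.329 M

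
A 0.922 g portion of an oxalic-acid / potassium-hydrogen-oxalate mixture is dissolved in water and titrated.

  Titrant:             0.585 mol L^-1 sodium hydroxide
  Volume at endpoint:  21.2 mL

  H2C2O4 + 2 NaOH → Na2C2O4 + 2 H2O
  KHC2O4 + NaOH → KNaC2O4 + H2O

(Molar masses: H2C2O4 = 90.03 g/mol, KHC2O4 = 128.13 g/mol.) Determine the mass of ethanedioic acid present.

0.361 g

n(NaOH) = 0.0212 × 0.585 = 0.0124 mol
Let x = n(H2C2O4), y = n(KHC2O4).
Titrant: 2x + 1y = 0.0124;  mass: 90.03x + 128.13y = 0.922
Solving, x = 4.01 × 10^-3 mol, y = 4.38 × 10^-3 mol
mass of H2C2O4 = 4.01 × 10^-3 × 90.03 = 0.361 g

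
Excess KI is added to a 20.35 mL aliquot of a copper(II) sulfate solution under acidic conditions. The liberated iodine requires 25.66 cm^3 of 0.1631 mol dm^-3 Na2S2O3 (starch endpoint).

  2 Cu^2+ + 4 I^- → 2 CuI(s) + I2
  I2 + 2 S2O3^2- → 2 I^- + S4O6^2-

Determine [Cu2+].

0.2057 mol/L

n(S2O3^2-) = 0.02566 × 0.1631 = 4.185 × 10^-3 mol
n(I2) = n(S2O3^2-)/2 = 2.093 × 10^-3 mol
From the 2:1 ratio, n(Cu2+) in the aliquot = 2/1 × 2.093 × 10^-3 = 4.185 × 10^-3 mol
[Cu2+] = 4.185 × 10^-3 / 0.02035 = 0.2057 mol/L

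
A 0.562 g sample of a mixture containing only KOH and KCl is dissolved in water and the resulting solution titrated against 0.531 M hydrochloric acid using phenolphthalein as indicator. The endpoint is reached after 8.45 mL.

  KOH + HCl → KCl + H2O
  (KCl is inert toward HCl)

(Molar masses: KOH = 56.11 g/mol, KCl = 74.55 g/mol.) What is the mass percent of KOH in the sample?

44.8 %

n(HCl) = 0.00845 × 0.531 = 4.49 × 10^-3 mol
Let x = n(KOH), y = n(KCl).
Titrant: 1x = 4.49 × 10^-3;  mass: 56.11x + 74.55y = 0.562
Solving, x = 4.49 × 10^-3 mol, y = 4.16 × 10^-3 mol
mass of KOH = 4.49 × 10^-3 × 56.11 = 0.252 g
% KOH = 0.252 / 0.562 × 100 = 44.8 %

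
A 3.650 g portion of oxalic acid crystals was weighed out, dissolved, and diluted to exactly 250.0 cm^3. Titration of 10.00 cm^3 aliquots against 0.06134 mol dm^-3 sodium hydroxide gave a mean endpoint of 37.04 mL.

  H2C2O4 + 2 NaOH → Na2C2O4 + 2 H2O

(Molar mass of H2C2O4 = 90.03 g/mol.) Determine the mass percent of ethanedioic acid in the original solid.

70.05 %

n(NaOH) per titration = 0.03704 × 0.06134 = 2.272 × 10^-3 mol
From the 1:2 ratio, n(H2C2O4) in each aliquot = 1/2 × 2.272 × 10^-3 = 1.136 × 10^-3 mol
n(H2C2O4) in the whole flask = 1.136 × 10^-3 × 250.0/10.00 = 0.02840 mol
mass of H2C2O4 = 0.02840 × 90.03 = 2.557 g
% H2C2O4 = 2.557 / 3.650 × 100 = 70.05 %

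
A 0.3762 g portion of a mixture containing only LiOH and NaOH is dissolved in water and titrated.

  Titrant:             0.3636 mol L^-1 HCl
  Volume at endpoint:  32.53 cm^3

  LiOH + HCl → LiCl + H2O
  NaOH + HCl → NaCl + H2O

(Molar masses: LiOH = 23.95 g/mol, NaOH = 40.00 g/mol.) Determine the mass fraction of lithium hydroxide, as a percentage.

38.44 %

n(HCl) = 0.03253 × 0.3636 = 0.01183 mol
Let x = n(LiOH), y = n(NaOH).
Titrant: 1x + 1y = 0.01183;  mass: 23.95x + 40.00y = 0.3762
Solving, x = 6.038 × 10^-3 mol, y = 5.790 × 10^-3 mol
mass of LiOH = 6.038 × 10^-3 × 23.95 = 0.1446 g
% LiOH = 0.1446 / 0.3762 × 100 = 38.44 %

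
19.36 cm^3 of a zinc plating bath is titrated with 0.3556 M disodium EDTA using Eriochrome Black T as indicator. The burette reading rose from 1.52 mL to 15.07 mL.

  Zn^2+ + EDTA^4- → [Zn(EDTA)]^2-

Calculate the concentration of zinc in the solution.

n(EDTA) = 0.01355 L × 0.3556 mol/L = 4.818 × 10^-3 mol
n(Zn2+) = 4.818 × 10^-3 mol (1:1 mole ratio)
[Zn2+] = 4.818 × 10^-3 mol / 0.01936 L = 0.2489 mol/L

0.2489 M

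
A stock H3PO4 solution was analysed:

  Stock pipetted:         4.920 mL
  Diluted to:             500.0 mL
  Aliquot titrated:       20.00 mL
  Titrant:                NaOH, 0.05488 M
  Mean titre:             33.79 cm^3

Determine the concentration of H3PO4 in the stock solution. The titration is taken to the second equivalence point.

H3PO4 + 2 NaOH → Na2HPO4 + 2 H2O
n(NaOH) = 0.03379 × 0.05488 = 1.854 × 10^-3 mol
From the 1:2 ratio, n(H3PO4) in the aliquot = 1/2 × 1.854 × 10^-3 = 9.272 × 10^-4 mol
[H3PO4]_dilute = 9.272 × 10^-4 / 0.02000 = 0.04636 mol/L
Dilution factor = 500.0 / 4.920 = 101.6
[H3PO4]_stock = 0.04636 × 101.6 = 4.711 mol/L

4.711 M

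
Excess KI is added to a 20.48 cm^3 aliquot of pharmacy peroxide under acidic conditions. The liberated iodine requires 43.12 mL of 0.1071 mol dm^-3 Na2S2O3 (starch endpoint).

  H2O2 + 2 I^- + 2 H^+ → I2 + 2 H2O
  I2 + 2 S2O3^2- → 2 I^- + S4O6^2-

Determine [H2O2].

0.1127 mol/L

n(S2O3^2-) = 0.04312 × 0.1071 = 4.618 × 10^-3 mol
n(I2) = n(S2O3^2-)/2 = 2.309 × 10^-3 mol
n(H2O2) in the aliquot = 2.309 × 10^-3 mol (1:1 ratio)
[H2O2] = 2.309 × 10^-3 / 0.02048 = 0.1127 mol/L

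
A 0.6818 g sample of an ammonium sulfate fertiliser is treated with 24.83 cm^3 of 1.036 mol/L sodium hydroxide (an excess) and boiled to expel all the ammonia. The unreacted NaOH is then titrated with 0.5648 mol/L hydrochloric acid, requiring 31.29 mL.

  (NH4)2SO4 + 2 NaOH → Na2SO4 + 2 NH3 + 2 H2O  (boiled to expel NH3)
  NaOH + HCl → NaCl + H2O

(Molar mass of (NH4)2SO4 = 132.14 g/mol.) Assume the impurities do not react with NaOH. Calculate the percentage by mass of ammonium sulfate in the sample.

n(NaOH) added = 0.02483 × 1.036 = 0.02572 mol
n(HCl) used in back-titration = 0.03129 × 0.5648 = 0.01767 mol
n(NaOH) left over = 0.01767 mol (1:1 ratio)
n(NaOH) consumed by analyte = 0.02572 − 0.01767 = 8.051 × 10^-3 mol
From the 1:2 ratio, n((NH4)2SO4) = 1/2 × 8.051 × 10^-3 = 4.026 × 10^-3 mol
mass of (NH4)2SO4 = 4.026 × 10^-3 × 132.14 = 0.5319 g
% (NH4)2SO4 = 0.5319 / 0.6818 × 100 = 78.02 %

78.02 %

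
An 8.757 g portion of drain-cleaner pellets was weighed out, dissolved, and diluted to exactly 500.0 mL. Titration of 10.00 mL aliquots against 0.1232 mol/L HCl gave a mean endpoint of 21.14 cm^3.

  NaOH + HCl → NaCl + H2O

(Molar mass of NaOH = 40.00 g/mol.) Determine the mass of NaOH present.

5.209 g

n(HCl) per titration = 0.02114 × 0.1232 = 2.604 × 10^-3 mol
n(NaOH) in each aliquot = 2.604 × 10^-3 mol (1:1 ratio)
n(NaOH) in the whole flask = 2.604 × 10^-3 × 500.0/10.00 = 0.1302 mol
mass of NaOH = 0.1302 × 40.00 = 5.209 g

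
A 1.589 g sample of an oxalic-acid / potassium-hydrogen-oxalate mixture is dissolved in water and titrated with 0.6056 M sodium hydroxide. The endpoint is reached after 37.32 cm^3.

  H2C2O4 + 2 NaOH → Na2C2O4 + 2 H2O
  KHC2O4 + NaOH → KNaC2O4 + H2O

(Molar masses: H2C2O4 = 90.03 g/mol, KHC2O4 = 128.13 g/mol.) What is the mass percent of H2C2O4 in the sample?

n(NaOH) = 0.03732 × 0.6056 = 0.02260 mol
Let x = n(H2C2O4), y = n(KHC2O4).
Titrant: 2x + 1y = 0.02260;  mass: 90.03x + 128.13y = 1.589
Solving, x = 7.862 × 10^-3 mol, y = 6.877 × 10^-3 mol
mass of H2C2O4 = 7.862 × 10^-3 × 90.03 = 0.7078 g
% H2C2O4 = 0.7078 / 1.589 × 100 = 44.54 %

44.54 %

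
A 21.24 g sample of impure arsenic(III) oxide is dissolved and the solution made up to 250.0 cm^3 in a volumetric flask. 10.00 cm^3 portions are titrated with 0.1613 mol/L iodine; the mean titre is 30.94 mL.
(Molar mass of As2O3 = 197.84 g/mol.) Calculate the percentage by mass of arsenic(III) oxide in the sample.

As2O3 + 2 I2 + 2 H2O → As2O5 + 4 HI
n(I2) per titration = 0.03094 × 0.1613 = 4.991 × 10^-3 mol
From the 1:2 ratio, n(As2O3) in each aliquot = 1/2 × 4.991 × 10^-3 = 2.495 × 10^-3 mol
n(As2O3) in the whole flask = 2.495 × 10^-3 × 250.0/10.00 = 0.06238 mol
mass of As2O3 = 0.06238 × 197.84 = 12.34 g
% As2O3 = 12.34 / 21.24 × 100 = 58.11 %

58.11 %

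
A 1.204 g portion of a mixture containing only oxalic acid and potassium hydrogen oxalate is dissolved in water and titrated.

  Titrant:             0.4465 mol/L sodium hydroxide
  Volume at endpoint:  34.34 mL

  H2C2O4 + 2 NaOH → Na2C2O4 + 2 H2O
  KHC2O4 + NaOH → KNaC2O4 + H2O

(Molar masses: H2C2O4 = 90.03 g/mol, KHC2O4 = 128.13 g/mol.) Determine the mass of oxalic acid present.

n(NaOH) = 0.03434 × 0.4465 = 0.01533 mol
Let x = n(H2C2O4), y = n(KHC2O4).
Titrant: 2x + 1y = 0.01533;  mass: 90.03x + 128.13y = 1.204
Solving, x = 4.576 × 10^-3 mol, y = 6.182 × 10^-3 mol
mass of H2C2O4 = 4.576 × 10^-3 × 90.03 = 0.4119 g

0.4119 g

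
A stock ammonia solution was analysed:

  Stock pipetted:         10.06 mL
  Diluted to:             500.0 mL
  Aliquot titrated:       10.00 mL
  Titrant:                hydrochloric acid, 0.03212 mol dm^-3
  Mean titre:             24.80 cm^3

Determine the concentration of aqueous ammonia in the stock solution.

NH3 + HCl → NH4Cl
n(HCl) = 0.02480 × 0.03212 = 7.966 × 10^-4 mol
n(NH3) in the aliquot = 7.966 × 10^-4 mol (1:1 ratio)
[NH3]_dilute = 7.966 × 10^-4 / 0.01000 = 0.07966 mol/L
Dilution factor = 500.0 / 10.06 = 49.70
[NH3]_stock = 0.07966 × 49.70 = 3.959 mol/L

3.959 mol/L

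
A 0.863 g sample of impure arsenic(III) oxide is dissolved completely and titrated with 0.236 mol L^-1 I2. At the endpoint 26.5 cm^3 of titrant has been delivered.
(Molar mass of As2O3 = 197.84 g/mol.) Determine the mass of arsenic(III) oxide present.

0.619 g

As2O3 + 2 I2 + 2 H2O → As2O5 + 4 HI
n(I2) = 0.0265 L × 0.236 mol/L = 6.25 × 10^-3 mol
From the 1:2 ratio, n(As2O3) = 1/2 × 6.25 × 10^-3 = 3.13 × 10^-3 mol
mass of As2O3 = 3.13 × 10^-3 × 197.84 g/mol = 0.619 g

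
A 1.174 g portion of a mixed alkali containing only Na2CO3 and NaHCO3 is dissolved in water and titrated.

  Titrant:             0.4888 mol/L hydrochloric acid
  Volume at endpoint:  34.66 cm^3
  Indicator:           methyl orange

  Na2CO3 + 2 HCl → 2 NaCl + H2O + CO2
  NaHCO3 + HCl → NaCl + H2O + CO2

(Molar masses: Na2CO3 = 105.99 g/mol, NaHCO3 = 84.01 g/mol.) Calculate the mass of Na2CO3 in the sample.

n(HCl) = 0.03466 × 0.4888 = 0.01694 mol
Let x = n(Na2CO3), y = n(NaHCO3).
Titrant: 2x + 1y = 0.01694;  mass: 105.99x + 84.01y = 1.174
Solving, x = 4.019 × 10^-3 mol, y = 8.904 × 10^-3 mol
mass of Na2CO3 = 4.019 × 10^-3 × 105.99 = 0.4259 g

0.4259 g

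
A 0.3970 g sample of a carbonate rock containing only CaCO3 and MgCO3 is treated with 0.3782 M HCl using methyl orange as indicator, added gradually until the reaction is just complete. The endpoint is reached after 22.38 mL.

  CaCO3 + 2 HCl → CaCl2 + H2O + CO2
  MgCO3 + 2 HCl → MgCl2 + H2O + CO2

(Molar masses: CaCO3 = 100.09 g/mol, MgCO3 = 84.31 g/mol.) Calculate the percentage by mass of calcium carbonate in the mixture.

n(HCl) = 0.02238 × 0.3782 = 8.464 × 10^-3 mol
Let x = n(CaCO3), y = n(MgCO3).
Titrant: 2x + 2y = 8.464 × 10^-3;  mass: 100.09x + 84.31y = 0.3970
Solving, x = 2.547 × 10^-3 mol, y = 1.685 × 10^-3 mol
mass of CaCO3 = 2.547 × 10^-3 × 100.09 = 0.2550 g
% CaCO3 = 0.2550 / 0.3970 × 100 = 64.22 %

64.22 %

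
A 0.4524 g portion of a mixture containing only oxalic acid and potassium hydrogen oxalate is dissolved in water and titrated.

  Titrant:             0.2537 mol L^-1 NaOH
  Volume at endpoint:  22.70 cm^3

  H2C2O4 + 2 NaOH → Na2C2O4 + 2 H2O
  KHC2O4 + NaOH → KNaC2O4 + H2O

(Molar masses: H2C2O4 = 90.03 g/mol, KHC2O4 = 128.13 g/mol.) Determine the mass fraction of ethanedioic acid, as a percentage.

34.18 %

n(NaOH) = 0.02270 × 0.2537 = 5.759 × 10^-3 mol
Let x = n(H2C2O4), y = n(KHC2O4).
Titrant: 2x + 1y = 5.759 × 10^-3;  mass: 90.03x + 128.13y = 0.4524
Solving, x = 1.717 × 10^-3 mol, y = 2.324 × 10^-3 mol
mass of H2C2O4 = 1.717 × 10^-3 × 90.03 = 0.1546 g
% H2C2O4 = 0.1546 / 0.4524 × 100 = 34.18 %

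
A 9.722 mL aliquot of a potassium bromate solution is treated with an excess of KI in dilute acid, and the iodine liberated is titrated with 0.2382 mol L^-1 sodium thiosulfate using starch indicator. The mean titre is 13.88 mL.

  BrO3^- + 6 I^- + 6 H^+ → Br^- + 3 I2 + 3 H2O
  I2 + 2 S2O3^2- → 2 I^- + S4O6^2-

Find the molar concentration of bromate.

0.05668 mol/L

n(S2O3^2-) = 0.01388 × 0.2382 = 3.306 × 10^-3 mol
n(I2) = n(S2O3^2-)/2 = 1.653 × 10^-3 mol
From the 1:3 ratio, n(BrO3^-) in the aliquot = 1/3 × 1.653 × 10^-3 = 5.510 × 10^-4 mol
[BrO3^-] = 5.510 × 10^-4 / 0.009722 = 0.05668 mol/L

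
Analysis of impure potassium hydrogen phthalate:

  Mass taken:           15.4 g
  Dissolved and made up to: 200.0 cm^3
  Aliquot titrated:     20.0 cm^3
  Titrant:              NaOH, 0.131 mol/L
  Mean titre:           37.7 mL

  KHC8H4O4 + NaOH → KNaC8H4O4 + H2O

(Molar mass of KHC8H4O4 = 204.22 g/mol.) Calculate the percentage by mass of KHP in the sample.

65.5 %

n(NaOH) per titration = 0.0377 × 0.131 = 4.94 × 10^-3 mol
n(KHC8H4O4) in each aliquot = 4.94 × 10^-3 mol (1:1 ratio)
n(KHC8H4O4) in the whole flask = 4.94 × 10^-3 × 200.0/20.0 = 0.0494 mol
mass of KHC8H4O4 = 0.0494 × 204.22 = 10.1 g
% KHC8H4O4 = 10.1 / 15.4 × 100 = 65.5 %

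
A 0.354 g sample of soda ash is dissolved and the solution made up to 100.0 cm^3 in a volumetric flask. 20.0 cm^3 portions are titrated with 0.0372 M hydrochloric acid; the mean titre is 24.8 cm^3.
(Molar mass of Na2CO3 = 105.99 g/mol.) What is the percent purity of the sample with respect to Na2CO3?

Na2CO3 + 2 HCl → 2 NaCl + H2O + CO2
n(HCl) per titration = 0.0248 × 0.0372 = 9.23 × 10^-4 mol
From the 1:2 ratio, n(Na2CO3) in each aliquot = 1/2 × 9.23 × 10^-4 = 4.61 × 10^-4 mol
n(Na2CO3) in the whole flask = 4.61 × 10^-4 × 100.0/20.0 = 2.31 × 10^-3 mol
mass of Na2CO3 = 2.31 × 10^-3 × 105.99 = 0.244 g
% Na2CO3 = 0.244 / 0.354 × 100 = 69.1 %

69.1 %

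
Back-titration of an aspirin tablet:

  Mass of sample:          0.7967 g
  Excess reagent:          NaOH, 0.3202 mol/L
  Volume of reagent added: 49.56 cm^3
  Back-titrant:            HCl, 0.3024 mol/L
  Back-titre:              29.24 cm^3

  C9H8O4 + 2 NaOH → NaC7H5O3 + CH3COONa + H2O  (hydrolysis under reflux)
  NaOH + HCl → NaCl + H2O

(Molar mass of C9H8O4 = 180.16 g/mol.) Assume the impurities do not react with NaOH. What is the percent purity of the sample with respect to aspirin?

n(NaOH) added = 0.04956 × 0.3202 = 0.01587 mol
n(HCl) used in back-titration = 0.02924 × 0.3024 = 8.842 × 10^-3 mol
n(NaOH) left over = 8.842 × 10^-3 mol (1:1 ratio)
n(NaOH) consumed by analyte = 0.01587 − 8.842 × 10^-3 = 7.027 × 10^-3 mol
From the 1:2 ratio, n(C9H8O4) = 1/2 × 7.027 × 10^-3 = 3.513 × 10^-3 mol
mass of C9H8O4 = 3.513 × 10^-3 × 180.16 = 0.6330 g
% C9H8O4 = 0.6330 / 0.7967 × 100 = 79.45 %

79.45 %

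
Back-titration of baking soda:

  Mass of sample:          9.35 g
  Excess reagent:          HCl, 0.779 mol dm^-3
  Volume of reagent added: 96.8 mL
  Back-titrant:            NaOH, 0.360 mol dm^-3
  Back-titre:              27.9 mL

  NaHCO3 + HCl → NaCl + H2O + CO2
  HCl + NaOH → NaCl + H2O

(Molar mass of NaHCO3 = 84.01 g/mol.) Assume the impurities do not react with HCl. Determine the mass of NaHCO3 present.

n(HCl) added = 0.0968 × 0.779 = 0.0754 mol
n(NaOH) used in back-titration = 0.0279 × 0.360 = 0.0100 mol
n(HCl) left over = 0.0100 mol (1:1 ratio)
n(HCl) consumed by analyte = 0.0754 − 0.0100 = 0.0654 mol
n(NaHCO3) = 0.0654 mol (1:1 ratio)
mass of NaHCO3 = 0.0654 × 84.01 = 5.49 g

5.49 g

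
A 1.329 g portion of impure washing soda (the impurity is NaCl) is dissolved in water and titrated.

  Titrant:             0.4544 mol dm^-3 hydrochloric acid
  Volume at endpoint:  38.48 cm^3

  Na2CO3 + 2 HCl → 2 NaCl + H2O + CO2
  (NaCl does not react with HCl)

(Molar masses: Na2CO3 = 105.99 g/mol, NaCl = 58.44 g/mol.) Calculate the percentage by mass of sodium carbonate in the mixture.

69.72 %

n(HCl) = 0.03848 × 0.4544 = 0.01749 mol
Let x = n(Na2CO3), y = n(NaCl).
Titrant: 2x = 0.01749;  mass: 105.99x + 58.44y = 1.329
Solving, x = 8.743 × 10^-3 mol, y = 6.885 × 10^-3 mol
mass of Na2CO3 = 8.743 × 10^-3 × 105.99 = 0.9266 g
% Na2CO3 = 0.9266 / 1.329 × 100 = 69.72 %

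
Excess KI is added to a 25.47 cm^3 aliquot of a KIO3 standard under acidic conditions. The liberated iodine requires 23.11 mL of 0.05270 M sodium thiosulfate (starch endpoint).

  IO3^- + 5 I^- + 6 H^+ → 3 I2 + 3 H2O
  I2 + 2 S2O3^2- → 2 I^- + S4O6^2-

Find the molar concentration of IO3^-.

n(S2O3^2-) = 0.02311 × 0.05270 = 1.218 × 10^-3 mol
n(I2) = n(S2O3^2-)/2 = 6.089 × 10^-4 mol
From the 1:3 ratio, n(IO3^-) in the aliquot = 1/3 × 6.089 × 10^-4 = 2.030 × 10^-4 mol
[IO3^-] = 2.030 × 10^-4 / 0.02547 = 0.007969 mol/L

0.007969 M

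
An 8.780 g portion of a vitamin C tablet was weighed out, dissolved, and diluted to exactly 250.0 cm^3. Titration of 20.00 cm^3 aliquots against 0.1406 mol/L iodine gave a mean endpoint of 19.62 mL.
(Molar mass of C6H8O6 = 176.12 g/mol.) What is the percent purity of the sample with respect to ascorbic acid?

69.17 %

C6H8O6 + I2 → C6H6O6 + 2 HI
n(I2) per titration = 0.01962 × 0.1406 = 2.759 × 10^-3 mol
n(C6H8O6) in each aliquot = 2.759 × 10^-3 mol (1:1 ratio)
n(C6H8O6) in the whole flask = 2.759 × 10^-3 × 250.0/20.00 = 0.03448 mol
mass of C6H8O6 = 0.03448 × 176.12 = 6.073 g
% C6H8O6 = 6.073 / 8.780 × 100 = 69.17 %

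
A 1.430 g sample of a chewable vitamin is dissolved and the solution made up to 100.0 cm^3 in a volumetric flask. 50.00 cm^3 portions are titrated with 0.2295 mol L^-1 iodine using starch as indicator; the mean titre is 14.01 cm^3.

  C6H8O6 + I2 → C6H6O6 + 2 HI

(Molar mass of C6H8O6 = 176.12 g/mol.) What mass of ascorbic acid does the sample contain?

n(I2) per titration = 0.01401 × 0.2295 = 3.215 × 10^-3 mol
n(C6H8O6) in each aliquot = 3.215 × 10^-3 mol (1:1 ratio)
n(C6H8O6) in the whole flask = 3.215 × 10^-3 × 100.0/50.00 = 6.431 × 10^-3 mol
mass of C6H8O6 = 6.431 × 10^-3 × 176.12 = 1.133 g

1.133 g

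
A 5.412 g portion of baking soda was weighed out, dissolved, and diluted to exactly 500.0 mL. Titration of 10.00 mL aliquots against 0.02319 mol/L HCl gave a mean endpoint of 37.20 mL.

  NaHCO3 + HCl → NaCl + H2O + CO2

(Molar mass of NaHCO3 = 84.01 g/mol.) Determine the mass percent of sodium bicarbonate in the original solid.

66.96 %

n(HCl) per titration = 0.03720 × 0.02319 = 8.627 × 10^-4 mol
n(NaHCO3) in each aliquot = 8.627 × 10^-4 mol (1:1 ratio)
n(NaHCO3) in the whole flask = 8.627 × 10^-4 × 500.0/10.00 = 0.04313 mol
mass of NaHCO3 = 0.04313 × 84.01 = 3.624 g
% NaHCO3 = 3.624 / 5.412 × 100 = 66.96 %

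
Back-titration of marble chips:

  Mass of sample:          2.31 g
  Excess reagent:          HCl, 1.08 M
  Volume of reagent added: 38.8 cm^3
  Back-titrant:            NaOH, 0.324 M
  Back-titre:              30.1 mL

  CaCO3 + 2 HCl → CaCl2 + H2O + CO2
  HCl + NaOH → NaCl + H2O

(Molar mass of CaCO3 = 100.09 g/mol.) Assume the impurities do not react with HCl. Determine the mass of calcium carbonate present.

n(HCl) added = 0.0388 × 1.08 = 0.0419 mol
n(NaOH) used in back-titration = 0.0301 × 0.324 = 9.75 × 10^-3 mol
n(HCl) left over = 9.75 × 10^-3 mol (1:1 ratio)
n(HCl) consumed by analyte = 0.0419 − 9.75 × 10^-3 = 0.0322 mol
From the 1:2 ratio, n(CaCO3) = 1/2 × 0.0322 = 0.0161 mol
mass of CaCO3 = 0.0161 × 100.09 = 1.61 g

1.61 g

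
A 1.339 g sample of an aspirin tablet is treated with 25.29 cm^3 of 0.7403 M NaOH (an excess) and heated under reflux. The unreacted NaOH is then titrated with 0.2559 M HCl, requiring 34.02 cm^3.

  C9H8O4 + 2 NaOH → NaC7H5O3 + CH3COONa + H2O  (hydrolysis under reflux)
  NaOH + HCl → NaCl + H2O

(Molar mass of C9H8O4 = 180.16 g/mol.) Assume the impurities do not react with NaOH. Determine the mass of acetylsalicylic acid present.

0.9023 g

n(NaOH) added = 0.02529 × 0.7403 = 0.01872 mol
n(HCl) used in back-titration = 0.03402 × 0.2559 = 8.706 × 10^-3 mol
n(NaOH) left over = 8.706 × 10^-3 mol (1:1 ratio)
n(NaOH) consumed by analyte = 0.01872 − 8.706 × 10^-3 = 0.01002 mol
From the 1:2 ratio, n(C9H8O4) = 1/2 × 0.01002 = 5.008 × 10^-3 mol
mass of C9H8O4 = 5.008 × 10^-3 × 180.16 = 0.9023 g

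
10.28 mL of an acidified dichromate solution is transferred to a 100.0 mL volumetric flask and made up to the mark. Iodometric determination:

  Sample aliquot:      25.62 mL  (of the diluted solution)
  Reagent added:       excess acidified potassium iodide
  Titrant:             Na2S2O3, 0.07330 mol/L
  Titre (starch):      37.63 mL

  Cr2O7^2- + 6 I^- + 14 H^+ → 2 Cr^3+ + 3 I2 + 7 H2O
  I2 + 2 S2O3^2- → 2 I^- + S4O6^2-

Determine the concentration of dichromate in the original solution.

0.1745 mol/L

n(S2O3^2-) = 0.03763 × 0.07330 = 2.758 × 10^-3 mol
n(I2) = n(S2O3^2-)/2 = 1.379 × 10^-3 mol
From the 1:3 ratio, n(Cr2O7^2-) in the aliquot = 1/3 × 1.379 × 10^-3 = 4.597 × 10^-4 mol
[Cr2O7^2-]_dilute = 4.597 × 10^-4 / 0.02562 = 0.01794 mol/L
[Cr2O7^2-]_original = 0.01794 × 100.0/10.28 = 0.1745 mol/L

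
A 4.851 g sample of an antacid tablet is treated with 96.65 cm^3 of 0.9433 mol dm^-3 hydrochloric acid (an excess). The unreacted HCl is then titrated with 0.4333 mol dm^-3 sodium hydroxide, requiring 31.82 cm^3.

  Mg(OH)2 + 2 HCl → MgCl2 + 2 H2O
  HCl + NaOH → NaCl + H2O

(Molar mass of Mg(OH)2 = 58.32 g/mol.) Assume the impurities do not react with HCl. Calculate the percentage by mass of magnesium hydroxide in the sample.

n(HCl) added = 0.09665 × 0.9433 = 0.09117 mol
n(NaOH) used in back-titration = 0.03182 × 0.4333 = 0.01379 mol
n(HCl) left over = 0.01379 mol (1:1 ratio)
n(HCl) consumed by analyte = 0.09117 − 0.01379 = 0.07738 mol
From the 1:2 ratio, n(Mg(OH)2) = 1/2 × 0.07738 = 0.03869 mol
mass of Mg(OH)2 = 0.03869 × 58.32 = 2.256 g
% Mg(OH)2 = 2.256 / 4.851 × 100 = 46.52 %

46.52 %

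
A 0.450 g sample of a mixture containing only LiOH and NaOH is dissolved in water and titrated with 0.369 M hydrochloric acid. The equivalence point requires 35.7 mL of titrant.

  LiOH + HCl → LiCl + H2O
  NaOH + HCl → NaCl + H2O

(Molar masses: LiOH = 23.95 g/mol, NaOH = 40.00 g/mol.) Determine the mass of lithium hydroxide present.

n(HCl) = 0.0357 × 0.369 = 0.0132 mol
Let x = n(LiOH), y = n(NaOH).
Titrant: 1x + 1y = 0.0132;  mass: 23.95x + 40.00y = 0.450
Solving, x = 4.79 × 10^-3 mol, y = 8.38 × 10^-3 mol
mass of LiOH = 4.79 × 10^-3 × 23.95 = 0.115 g

0.115 g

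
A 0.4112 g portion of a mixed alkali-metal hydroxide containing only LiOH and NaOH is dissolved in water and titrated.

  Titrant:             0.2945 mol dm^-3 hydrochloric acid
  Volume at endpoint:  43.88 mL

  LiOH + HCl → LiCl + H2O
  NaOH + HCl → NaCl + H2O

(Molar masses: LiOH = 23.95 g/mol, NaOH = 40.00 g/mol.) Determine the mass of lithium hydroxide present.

0.1577 g

n(HCl) = 0.04388 × 0.2945 = 0.01292 mol
Let x = n(LiOH), y = n(NaOH).
Titrant: 1x + 1y = 0.01292;  mass: 23.95x + 40.00y = 0.4112
Solving, x = 6.586 × 10^-3 mol, y = 6.337 × 10^-3 mol
mass of LiOH = 6.586 × 10^-3 × 23.95 = 0.1577 g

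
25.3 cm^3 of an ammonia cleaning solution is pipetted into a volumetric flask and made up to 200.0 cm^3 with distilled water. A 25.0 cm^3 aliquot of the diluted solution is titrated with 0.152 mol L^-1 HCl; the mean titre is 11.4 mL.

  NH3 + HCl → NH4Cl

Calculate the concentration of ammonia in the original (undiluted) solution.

0.548 mol/L

n(HCl) = 0.0114 × 0.152 = 1.73 × 10^-3 mol
n(NH3) in the aliquot = 1.73 × 10^-3 mol (1:1 ratio)
[NH3]_dilute = 1.73 × 10^-3 / 0.0250 = 0.0693 mol/L
Dilution factor = 200.0 / 25.3 = 7.905
[NH3]_stock = 0.0693 × 7.905 = 0.548 mol/L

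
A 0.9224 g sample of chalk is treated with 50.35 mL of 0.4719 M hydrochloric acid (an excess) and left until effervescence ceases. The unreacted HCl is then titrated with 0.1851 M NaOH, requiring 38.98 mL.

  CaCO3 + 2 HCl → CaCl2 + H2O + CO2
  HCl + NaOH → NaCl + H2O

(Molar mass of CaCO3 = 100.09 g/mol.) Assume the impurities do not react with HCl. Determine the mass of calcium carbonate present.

n(HCl) added = 0.05035 × 0.4719 = 0.02376 mol
n(NaOH) used in back-titration = 0.03898 × 0.1851 = 7.215 × 10^-3 mol
n(HCl) left over = 7.215 × 10^-3 mol (1:1 ratio)
n(HCl) consumed by analyte = 0.02376 − 7.215 × 10^-3 = 0.01654 mol
From the 1:2 ratio, n(CaCO3) = 1/2 × 0.01654 = 8.272 × 10^-3 mol
mass of CaCO3 = 8.272 × 10^-3 × 100.09 = 0.8280 g

0.8280 g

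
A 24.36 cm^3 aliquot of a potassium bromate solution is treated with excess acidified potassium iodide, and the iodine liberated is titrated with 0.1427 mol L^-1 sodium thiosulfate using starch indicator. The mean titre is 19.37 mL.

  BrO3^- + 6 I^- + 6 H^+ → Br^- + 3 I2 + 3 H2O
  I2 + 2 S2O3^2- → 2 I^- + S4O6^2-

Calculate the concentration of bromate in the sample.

0.01891 mol/L

n(S2O3^2-) = 0.01937 × 0.1427 = 2.764 × 10^-3 mol
n(I2) = n(S2O3^2-)/2 = 1.382 × 10^-3 mol
From the 1:3 ratio, n(BrO3^-) in the aliquot = 1/3 × 1.382 × 10^-3 = 4.607 × 10^-4 mol
[BrO3^-] = 4.607 × 10^-4 / 0.02436 = 0.01891 mol/L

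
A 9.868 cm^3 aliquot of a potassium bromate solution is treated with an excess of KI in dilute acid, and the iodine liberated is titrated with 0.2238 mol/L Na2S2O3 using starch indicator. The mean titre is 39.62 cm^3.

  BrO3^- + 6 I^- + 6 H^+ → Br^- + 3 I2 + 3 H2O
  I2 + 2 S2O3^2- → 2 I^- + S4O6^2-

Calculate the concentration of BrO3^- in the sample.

n(S2O3^2-) = 0.03962 × 0.2238 = 8.867 × 10^-3 mol
n(I2) = n(S2O3^2-)/2 = 4.433 × 10^-3 mol
From the 1:3 ratio, n(BrO3^-) in the aliquot = 1/3 × 4.433 × 10^-3 = 1.478 × 10^-3 mol
[BrO3^-] = 1.478 × 10^-3 / 0.009868 = 0.1498 mol/L

0.1498 mol/L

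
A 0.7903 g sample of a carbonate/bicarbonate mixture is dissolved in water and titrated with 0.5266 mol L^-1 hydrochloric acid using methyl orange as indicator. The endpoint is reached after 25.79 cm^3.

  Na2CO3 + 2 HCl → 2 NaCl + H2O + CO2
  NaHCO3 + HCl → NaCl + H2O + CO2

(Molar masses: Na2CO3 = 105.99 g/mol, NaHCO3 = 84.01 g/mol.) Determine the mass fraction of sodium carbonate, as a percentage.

75.81 %

n(HCl) = 0.02579 × 0.5266 = 0.01358 mol
Let x = n(Na2CO3), y = n(NaHCO3).
Titrant: 2x + 1y = 0.01358;  mass: 105.99x + 84.01y = 0.7903
Solving, x = 5.653 × 10^-3 mol, y = 2.275 × 10^-3 mol
mass of Na2CO3 = 5.653 × 10^-3 × 105.99 = 0.5991 g
% Na2CO3 = 0.5991 / 0.7903 × 100 = 75.81 %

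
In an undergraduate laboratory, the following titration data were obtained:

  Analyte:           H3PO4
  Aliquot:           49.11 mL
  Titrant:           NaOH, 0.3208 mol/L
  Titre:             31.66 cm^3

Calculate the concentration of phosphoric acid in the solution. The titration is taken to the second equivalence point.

0.1034 mol/L

H3PO4 + 2 NaOH → Na2HPO4 + 2 H2O
n(NaOH) = 0.03166 L × 0.3208 mol/L = 0.01016 mol
From the 1:2 mole ratio, n(H3PO4) = 1/2 × 0.01016 = 5.078 × 10^-3 mol
[H3PO4] = 5.078 × 10^-3 mol / 0.04911 L = 0.1034 mol/L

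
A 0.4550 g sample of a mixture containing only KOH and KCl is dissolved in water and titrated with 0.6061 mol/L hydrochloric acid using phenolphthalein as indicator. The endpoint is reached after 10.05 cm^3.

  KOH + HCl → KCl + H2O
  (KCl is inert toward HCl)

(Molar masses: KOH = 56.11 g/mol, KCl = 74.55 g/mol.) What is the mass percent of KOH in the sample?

75.12 %

n(HCl) = 0.01005 × 0.6061 = 6.091 × 10^-3 mol
Let x = n(KOH), y = n(KCl).
Titrant: 1x = 6.091 × 10^-3;  mass: 56.11x + 74.55y = 0.4550
Solving, x = 6.091 × 10^-3 mol, y = 1.519 × 10^-3 mol
mass of KOH = 6.091 × 10^-3 × 56.11 = 0.3418 g
% KOH = 0.3418 / 0.4550 × 100 = 75.12 %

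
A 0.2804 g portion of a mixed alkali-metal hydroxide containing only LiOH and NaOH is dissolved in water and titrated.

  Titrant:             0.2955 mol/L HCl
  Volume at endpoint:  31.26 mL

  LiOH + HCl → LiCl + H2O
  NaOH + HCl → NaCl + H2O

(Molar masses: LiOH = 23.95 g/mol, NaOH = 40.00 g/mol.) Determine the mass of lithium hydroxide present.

0.1329 g

n(HCl) = 0.03126 × 0.2955 = 9.237 × 10^-3 mol
Let x = n(LiOH), y = n(NaOH).
Titrant: 1x + 1y = 9.237 × 10^-3;  mass: 23.95x + 40.00y = 0.2804
Solving, x = 5.551 × 10^-3 mol, y = 3.686 × 10^-3 mol
mass of LiOH = 5.551 × 10^-3 × 23.95 = 0.1329 g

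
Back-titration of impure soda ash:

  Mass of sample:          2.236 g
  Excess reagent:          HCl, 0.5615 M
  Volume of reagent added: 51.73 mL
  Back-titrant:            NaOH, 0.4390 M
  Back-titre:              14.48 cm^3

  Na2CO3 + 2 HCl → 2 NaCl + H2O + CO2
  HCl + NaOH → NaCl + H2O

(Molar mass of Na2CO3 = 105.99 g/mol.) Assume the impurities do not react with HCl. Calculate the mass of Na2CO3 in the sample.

n(HCl) added = 0.05173 × 0.5615 = 0.02905 mol
n(NaOH) used in back-titration = 0.01448 × 0.4390 = 6.357 × 10^-3 mol
n(HCl) left over = 6.357 × 10^-3 mol (1:1 ratio)
n(HCl) consumed by analyte = 0.02905 − 6.357 × 10^-3 = 0.02269 mol
From the 1:2 ratio, n(Na2CO3) = 1/2 × 0.02269 = 0.01134 mol
mass of Na2CO3 = 0.01134 × 105.99 = 1.202 g

1.202 g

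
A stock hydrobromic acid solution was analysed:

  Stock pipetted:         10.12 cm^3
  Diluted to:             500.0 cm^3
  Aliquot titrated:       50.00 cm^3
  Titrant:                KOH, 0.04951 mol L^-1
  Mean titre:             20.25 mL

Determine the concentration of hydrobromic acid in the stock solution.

0.9907 mol/L

HBr + KOH → KBr + H2O
n(KOH) = 0.02025 × 0.04951 = 1.003 × 10^-3 mol
n(HBr) in the aliquot = 1.003 × 10^-3 mol (1:1 ratio)
[HBr]_dilute = 1.003 × 10^-3 / 0.05000 = 0.02005 mol/L
Dilution factor = 500.0 / 10.12 = 49.41
[HBr]_stock = 0.02005 × 49.41 = 0.9907 mol/L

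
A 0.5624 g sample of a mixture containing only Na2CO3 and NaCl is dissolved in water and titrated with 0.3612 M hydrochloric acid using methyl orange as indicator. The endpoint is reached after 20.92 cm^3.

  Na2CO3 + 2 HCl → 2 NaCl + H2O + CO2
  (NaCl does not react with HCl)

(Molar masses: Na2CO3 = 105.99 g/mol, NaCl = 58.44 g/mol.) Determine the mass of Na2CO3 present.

0.4004 g

n(HCl) = 0.02092 × 0.3612 = 7.556 × 10^-3 mol
Let x = n(Na2CO3), y = n(NaCl).
Titrant: 2x = 7.556 × 10^-3;  mass: 105.99x + 58.44y = 0.5624
Solving, x = 3.778 × 10^-3 mol, y = 2.771 × 10^-3 mol
mass of Na2CO3 = 3.778 × 10^-3 × 105.99 = 0.4004 g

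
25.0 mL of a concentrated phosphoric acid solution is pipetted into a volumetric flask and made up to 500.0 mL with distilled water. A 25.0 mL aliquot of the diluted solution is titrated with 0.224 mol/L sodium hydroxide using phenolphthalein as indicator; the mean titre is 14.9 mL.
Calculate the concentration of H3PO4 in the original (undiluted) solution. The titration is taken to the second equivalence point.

1.34 mol/L

H3PO4 + 2 NaOH → Na2HPO4 + 2 H2O
n(NaOH) = 0.0149 × 0.224 = 3.34 × 10^-3 mol
From the 1:2 ratio, n(H3PO4) in the aliquot = 1/2 × 3.34 × 10^-3 = 1.67 × 10^-3 mol
[H3PO4]_dilute = 1.67 × 10^-3 / 0.0250 = 0.0668 mol/L
Dilution factor = 500.0 / 25.0 = 20.00
[H3PO4]_stock = 0.0668 × 20.00 = 1.34 mol/L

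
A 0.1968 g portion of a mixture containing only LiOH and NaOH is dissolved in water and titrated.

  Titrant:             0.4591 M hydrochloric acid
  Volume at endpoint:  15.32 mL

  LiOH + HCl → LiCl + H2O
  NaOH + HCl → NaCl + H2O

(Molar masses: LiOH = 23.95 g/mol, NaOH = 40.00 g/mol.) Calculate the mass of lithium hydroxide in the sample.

0.1261 g

n(HCl) = 0.01532 × 0.4591 = 7.033 × 10^-3 mol
Let x = n(LiOH), y = n(NaOH).
Titrant: 1x + 1y = 7.033 × 10^-3;  mass: 23.95x + 40.00y = 0.1968
Solving, x = 5.267 × 10^-3 mol, y = 1.766 × 10^-3 mol
mass of LiOH = 5.267 × 10^-3 × 23.95 = 0.1261 g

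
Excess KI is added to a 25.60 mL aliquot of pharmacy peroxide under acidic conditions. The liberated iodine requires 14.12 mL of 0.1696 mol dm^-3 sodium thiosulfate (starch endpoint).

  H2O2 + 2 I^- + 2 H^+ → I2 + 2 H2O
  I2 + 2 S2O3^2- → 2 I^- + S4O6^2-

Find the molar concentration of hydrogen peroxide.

0.04677 mol/L

n(S2O3^2-) = 0.01412 × 0.1696 = 2.395 × 10^-3 mol
n(I2) = n(S2O3^2-)/2 = 1.197 × 10^-3 mol
n(H2O2) in the aliquot = 1.197 × 10^-3 mol (1:1 ratio)
[H2O2] = 1.197 × 10^-3 / 0.02560 = 0.04677 mol/L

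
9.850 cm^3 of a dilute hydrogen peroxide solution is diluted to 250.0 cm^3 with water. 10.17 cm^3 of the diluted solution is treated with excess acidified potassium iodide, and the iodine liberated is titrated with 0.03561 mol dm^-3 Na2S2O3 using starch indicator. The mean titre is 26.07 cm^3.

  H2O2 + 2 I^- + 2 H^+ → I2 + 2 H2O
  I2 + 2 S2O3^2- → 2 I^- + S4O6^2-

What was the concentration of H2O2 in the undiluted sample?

1.158 mol/L

n(S2O3^2-) = 0.02607 × 0.03561 = 9.284 × 10^-4 mol
n(I2) = n(S2O3^2-)/2 = 4.642 × 10^-4 mol
n(H2O2) in the aliquot = 4.642 × 10^-4 mol (1:1 ratio)
[H2O2]_dilute = 4.642 × 10^-4 / 0.01017 = 0.04564 mol/L
[H2O2]_original = 0.04564 × 250.0/9.850 = 1.158 mol/L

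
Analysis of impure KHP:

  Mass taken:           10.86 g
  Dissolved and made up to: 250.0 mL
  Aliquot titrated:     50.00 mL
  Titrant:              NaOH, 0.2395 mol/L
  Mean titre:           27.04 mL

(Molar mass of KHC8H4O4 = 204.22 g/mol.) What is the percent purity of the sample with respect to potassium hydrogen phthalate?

KHC8H4O4 + NaOH → KNaC8H4O4 + H2O
n(NaOH) per titration = 0.02704 × 0.2395 = 6.476 × 10^-3 mol
n(KHC8H4O4) in each aliquot = 6.476 × 10^-3 mol (1:1 ratio)
n(KHC8H4O4) in the whole flask = 6.476 × 10^-3 × 250.0/50.00 = 0.03238 mol
mass of KHC8H4O4 = 0.03238 × 204.22 = 6.613 g
% KHC8H4O4 = 6.613 / 10.86 × 100 = 60.89 %

60.89 %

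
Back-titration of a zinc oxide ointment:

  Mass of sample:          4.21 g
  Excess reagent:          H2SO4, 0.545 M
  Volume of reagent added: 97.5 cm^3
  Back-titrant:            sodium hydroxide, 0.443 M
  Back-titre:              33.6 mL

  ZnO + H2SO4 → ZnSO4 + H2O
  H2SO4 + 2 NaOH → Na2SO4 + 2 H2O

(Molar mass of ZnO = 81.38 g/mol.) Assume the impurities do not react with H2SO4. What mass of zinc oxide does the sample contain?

3.72 g

n(H2SO4) added = 0.0975 × 0.545 = 0.0531 mol
n(NaOH) used in back-titration = 0.0336 × 0.443 = 0.0149 mol
From the 1:2 ratio, n(H2SO4) left over = 1/2 × 0.0149 = 7.44 × 10^-3 mol
n(H2SO4) consumed by analyte = 0.0531 − 7.44 × 10^-3 = 0.0457 mol
n(ZnO) = 0.0457 mol (1:1 ratio)
mass of ZnO = 0.0457 × 81.38 = 3.72 g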